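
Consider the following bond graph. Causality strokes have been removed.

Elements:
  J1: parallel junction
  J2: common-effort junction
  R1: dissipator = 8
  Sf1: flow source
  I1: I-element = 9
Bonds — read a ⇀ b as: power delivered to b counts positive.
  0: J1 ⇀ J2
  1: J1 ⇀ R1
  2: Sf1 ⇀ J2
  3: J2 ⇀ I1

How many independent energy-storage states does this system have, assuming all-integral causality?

bond 2 stroke→Sf1  (Sf1: flow source, stroke at near end)
bond 3 stroke→I1  (I1 integral (f out))
bond 0 stroke→J2  (J2: last free bond brings effort in)
bond 1 stroke→J1  (J1 needs exactly one e-in)

1  (I1 all integral)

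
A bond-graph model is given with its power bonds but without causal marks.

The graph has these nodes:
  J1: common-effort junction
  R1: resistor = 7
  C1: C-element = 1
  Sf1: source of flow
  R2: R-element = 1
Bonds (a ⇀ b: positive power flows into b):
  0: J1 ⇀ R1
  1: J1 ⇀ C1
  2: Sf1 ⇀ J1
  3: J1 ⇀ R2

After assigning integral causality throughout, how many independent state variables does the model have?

β2 stroke at Sf1  (source Sf1 imposes f)
β1 stroke at J1  (C1 integral (e out))
β0 stroke at R1  (common-e at J1 fixed by 1)
β3 stroke at R2  (J1: bond 1 brought effort, rest push out)

1  (C1 all integral)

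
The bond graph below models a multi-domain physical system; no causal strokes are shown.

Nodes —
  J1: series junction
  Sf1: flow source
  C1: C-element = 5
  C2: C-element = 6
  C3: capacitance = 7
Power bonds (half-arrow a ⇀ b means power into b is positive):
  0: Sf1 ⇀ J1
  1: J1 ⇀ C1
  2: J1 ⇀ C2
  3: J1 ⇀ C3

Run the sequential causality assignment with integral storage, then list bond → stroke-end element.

bond 0 |Sf1
bond 1 |J1
bond 2 |J1
bond 3 |J1

b0 |Sf1  (Sf1 (Sf) sets flow on bond)
b1 |J1  (J1: bond 0 brought flow, rest push out)
b2 |J1  (1-jn J1 has f-setter on 0)
b3 |J1  (1-jn J1 has f-setter on 0)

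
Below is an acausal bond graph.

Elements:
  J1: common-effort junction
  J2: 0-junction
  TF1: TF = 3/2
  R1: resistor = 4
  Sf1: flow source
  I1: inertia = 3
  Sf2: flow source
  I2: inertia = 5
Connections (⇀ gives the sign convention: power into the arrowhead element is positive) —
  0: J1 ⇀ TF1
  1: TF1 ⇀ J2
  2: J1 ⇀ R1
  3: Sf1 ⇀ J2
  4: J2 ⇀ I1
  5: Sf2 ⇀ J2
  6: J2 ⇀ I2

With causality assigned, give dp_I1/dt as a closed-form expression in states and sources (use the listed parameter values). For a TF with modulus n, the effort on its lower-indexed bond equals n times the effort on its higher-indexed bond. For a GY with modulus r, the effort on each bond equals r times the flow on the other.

b3 stroke→Sf1  (Sf1 (Sf) sets flow on bond)
b5 stroke→Sf2  (Sf2 (Sf) sets flow on bond)
b4 stroke→I1  (I1 integral (f out))
b6 stroke→I2  (I2: I, integral causality)
b1 stroke→J2  (J2: last free bond brings effort in)
b0 stroke→TF1  (TF1: transformer flips bond 1)
b2 stroke→J1  (J1: last free bond brings effort in)

dp_I1/dt = 16*F_Sf1/9 + 16*F_Sf2/9 - 16*p_I1/27 - 16*p_I2/45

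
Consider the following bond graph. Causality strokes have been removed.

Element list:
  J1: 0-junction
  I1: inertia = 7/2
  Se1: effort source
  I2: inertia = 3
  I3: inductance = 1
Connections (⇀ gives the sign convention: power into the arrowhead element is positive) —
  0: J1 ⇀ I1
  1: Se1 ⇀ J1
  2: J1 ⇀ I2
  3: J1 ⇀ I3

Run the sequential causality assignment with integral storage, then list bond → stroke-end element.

bond 0 |I1
bond 1 |J1
bond 2 |I2
bond 3 |I3

β1 stroke at J1  (Se1: effort source, stroke at far end)
β0 stroke at I1  (common-e at J1 fixed by 1)
β2 stroke at I2  (common-e at J1 fixed by 1)
β3 stroke at I3  (J1 effort already set via bond 1)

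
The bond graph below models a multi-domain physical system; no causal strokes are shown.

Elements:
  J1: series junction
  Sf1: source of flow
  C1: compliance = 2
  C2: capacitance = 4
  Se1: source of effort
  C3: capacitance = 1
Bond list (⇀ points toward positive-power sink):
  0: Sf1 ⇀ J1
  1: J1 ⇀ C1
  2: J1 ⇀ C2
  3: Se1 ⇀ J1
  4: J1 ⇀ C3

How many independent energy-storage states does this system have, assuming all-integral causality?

3  (C1, C2, C3 all integral)

#0 stroke→Sf1  (Sf1 fixes flow; stroke at Sf1)
#3 stroke→J1  (Se1 (Se) sets effort on bond)
#1 stroke→J1  (J1: bond 0 brought flow, rest push out)
#2 stroke→J1  (common-f at J1 fixed by 0)
#4 stroke→J1  (J1 flow already set via bond 0)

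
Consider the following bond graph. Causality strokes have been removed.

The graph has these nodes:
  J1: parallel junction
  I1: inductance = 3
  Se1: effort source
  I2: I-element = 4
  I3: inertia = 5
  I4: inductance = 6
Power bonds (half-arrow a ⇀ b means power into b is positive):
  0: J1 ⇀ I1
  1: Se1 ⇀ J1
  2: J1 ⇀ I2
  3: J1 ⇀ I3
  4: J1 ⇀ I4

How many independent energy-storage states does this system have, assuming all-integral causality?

4  (I1, I2, I3, I4 all integral)

β1 stroke→J1  (Se1 fixes effort; stroke away)
β0 stroke→I1  (J1: bond 1 brought effort, rest push out)
β2 stroke→I2  (0-jn J1 has e-setter on 1)
β3 stroke→I3  (0-jn J1 has e-setter on 1)
β4 stroke→I4  (J1 effort already set via bond 1)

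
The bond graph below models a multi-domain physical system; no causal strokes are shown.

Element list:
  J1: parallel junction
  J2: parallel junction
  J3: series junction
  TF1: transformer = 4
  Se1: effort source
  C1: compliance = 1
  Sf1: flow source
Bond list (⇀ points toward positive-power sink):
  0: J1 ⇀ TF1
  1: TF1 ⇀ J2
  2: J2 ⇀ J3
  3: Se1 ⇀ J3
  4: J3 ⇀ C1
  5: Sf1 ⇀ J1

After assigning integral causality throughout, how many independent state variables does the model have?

b3 stroke→J3  (Se1: effort source, stroke at far end)
b5 stroke→Sf1  (Sf1: flow source, stroke at near end)
b0 stroke→J1  (only one effort-in slot at J1)
b1 stroke→TF1  (through TF1, causality passes straight; one stroke at TF1)
b2 stroke→J2  (J2 needs exactly one e-in)
b4 stroke→J3  (J3 flow already set via bond 2)

1  (C1 all integral)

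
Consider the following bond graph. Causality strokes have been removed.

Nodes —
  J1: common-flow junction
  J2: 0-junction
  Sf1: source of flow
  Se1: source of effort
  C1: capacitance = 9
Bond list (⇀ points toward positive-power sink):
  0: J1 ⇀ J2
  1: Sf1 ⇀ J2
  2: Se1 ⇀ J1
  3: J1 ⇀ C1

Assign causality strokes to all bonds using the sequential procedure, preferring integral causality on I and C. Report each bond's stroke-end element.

β1 →Sf1  (Sf1 (Sf) sets flow on bond)
β2 →J1  (Se1 (Se) sets effort on bond)
β0 →J2  (J2: last free bond brings effort in)
β3 →J1  (1-jn J1 has f-setter on 0)

b0 →J2
b1 →Sf1
b2 →J1
b3 →J1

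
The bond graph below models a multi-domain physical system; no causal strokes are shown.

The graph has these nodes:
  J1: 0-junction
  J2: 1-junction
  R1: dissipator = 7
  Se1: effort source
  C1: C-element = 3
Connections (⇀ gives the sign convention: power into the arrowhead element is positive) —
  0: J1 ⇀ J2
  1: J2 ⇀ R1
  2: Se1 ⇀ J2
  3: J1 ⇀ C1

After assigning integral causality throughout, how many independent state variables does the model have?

1  (C1 all integral)

b2 →J2  (Se1 fixes effort; stroke away)
b3 →J1  (prefer integral on C1)
b0 →J2  (J1: bond 3 brought effort, rest push out)
b1 →R1  (J2 needs exactly one f-in)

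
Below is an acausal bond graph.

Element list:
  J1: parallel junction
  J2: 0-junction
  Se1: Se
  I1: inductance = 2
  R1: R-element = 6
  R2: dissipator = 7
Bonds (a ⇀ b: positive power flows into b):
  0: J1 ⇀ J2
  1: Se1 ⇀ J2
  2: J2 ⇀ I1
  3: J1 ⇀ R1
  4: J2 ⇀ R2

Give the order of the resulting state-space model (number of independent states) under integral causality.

b1 →J2  (Se1 (Se) sets effort on bond)
b0 →J1  (0-jn J2 has e-setter on 1)
b2 →I1  (common-e at J2 fixed by 1)
b4 →R2  (J2 effort already set via bond 1)
b3 →R1  (J1 effort already set via bond 0)

1  (I1 all integral)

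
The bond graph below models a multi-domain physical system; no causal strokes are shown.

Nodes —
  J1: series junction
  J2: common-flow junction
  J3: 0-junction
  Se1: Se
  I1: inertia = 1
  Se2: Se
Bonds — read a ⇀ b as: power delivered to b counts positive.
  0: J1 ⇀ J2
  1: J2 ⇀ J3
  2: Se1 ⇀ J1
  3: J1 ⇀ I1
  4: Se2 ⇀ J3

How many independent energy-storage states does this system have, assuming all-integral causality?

bond 2 |J1  (Se1: effort source, stroke at far end)
bond 4 |J3  (Se2: effort source, stroke at far end)
bond 1 |J2  (J3 effort already set via bond 4)
bond 0 |J1  (closing 1-jn rule on J2)
bond 3 |I1  (J1 needs exactly one f-in)

1  (I1 all integral)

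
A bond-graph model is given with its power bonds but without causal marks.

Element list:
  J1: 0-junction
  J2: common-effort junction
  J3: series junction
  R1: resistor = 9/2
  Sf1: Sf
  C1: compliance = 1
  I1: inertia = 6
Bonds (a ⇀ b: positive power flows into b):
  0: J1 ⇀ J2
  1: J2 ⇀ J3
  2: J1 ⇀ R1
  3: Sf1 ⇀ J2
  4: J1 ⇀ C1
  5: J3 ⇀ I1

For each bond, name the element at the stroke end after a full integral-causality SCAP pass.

b0 |J2
b1 |J3
b2 |R1
b3 |Sf1
b4 |J1
b5 |I1

bond 3 stroke at Sf1  (Sf1 fixes flow; stroke at Sf1)
bond 4 stroke at J1  (prefer integral on C1)
bond 0 stroke at J2  (common-e at J1 fixed by 4)
bond 2 stroke at R1  (J1: bond 4 brought effort, rest push out)
bond 1 stroke at J3  (J2: bond 0 brought effort, rest push out)
bond 5 stroke at I1  (J3 needs exactly one f-in)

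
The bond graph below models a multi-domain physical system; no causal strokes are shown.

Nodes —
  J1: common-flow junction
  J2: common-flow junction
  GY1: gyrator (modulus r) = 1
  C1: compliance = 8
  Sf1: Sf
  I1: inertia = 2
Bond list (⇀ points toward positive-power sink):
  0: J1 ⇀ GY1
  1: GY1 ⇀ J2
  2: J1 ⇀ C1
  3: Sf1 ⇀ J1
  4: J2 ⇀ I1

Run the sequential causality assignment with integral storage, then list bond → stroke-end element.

b0 stroke→J1
b1 stroke→J2
b2 stroke→J1
b3 stroke→Sf1
b4 stroke→I1

b3 →Sf1  (source Sf1 imposes f)
b0 →J1  (1-jn J1 has f-setter on 3)
b2 →J1  (J1: bond 3 brought flow, rest push out)
b1 →J2  (GY1 both-in/both-out from 0)
b4 →I1  (closing 1-jn rule on J2)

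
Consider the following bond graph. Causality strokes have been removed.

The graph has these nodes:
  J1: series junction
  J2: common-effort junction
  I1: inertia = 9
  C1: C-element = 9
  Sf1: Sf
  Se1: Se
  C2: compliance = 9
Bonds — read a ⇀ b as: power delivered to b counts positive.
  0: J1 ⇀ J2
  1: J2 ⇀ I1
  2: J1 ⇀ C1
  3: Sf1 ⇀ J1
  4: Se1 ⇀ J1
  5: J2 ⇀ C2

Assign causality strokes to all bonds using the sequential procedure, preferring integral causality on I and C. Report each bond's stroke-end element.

bond 3 →Sf1  (Sf1 fixes flow; stroke at Sf1)
bond 4 →J1  (Se1: effort source, stroke at far end)
bond 0 →J1  (1-jn J1 has f-setter on 3)
bond 2 →J1  (1-jn J1 has f-setter on 3)
bond 1 →I1  (I1 outputs flow p/I1)
bond 5 →J2  (J2 needs exactly one e-in)

#0 stroke→J1
#1 stroke→I1
#2 stroke→J1
#3 stroke→Sf1
#4 stroke→J1
#5 stroke→J2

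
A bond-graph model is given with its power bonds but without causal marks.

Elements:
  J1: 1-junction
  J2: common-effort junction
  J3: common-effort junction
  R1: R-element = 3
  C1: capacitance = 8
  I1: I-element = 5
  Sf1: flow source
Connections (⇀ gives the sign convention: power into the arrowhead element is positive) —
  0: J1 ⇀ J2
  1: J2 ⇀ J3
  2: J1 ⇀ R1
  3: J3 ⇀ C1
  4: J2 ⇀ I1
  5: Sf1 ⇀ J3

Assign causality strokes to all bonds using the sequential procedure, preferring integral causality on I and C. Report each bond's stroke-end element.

β0 →J1
β1 →J2
β2 →R1
β3 →J3
β4 →I1
β5 →Sf1

b5 stroke at Sf1  (source Sf1 imposes f)
b3 stroke at J3  (C1 outputs effort q/C1)
b1 stroke at J2  (J3 effort already set via bond 3)
b0 stroke at J1  (common-e at J2 fixed by 1)
b4 stroke at I1  (0-jn J2 has e-setter on 1)
b2 stroke at R1  (only one flow-in slot at J1)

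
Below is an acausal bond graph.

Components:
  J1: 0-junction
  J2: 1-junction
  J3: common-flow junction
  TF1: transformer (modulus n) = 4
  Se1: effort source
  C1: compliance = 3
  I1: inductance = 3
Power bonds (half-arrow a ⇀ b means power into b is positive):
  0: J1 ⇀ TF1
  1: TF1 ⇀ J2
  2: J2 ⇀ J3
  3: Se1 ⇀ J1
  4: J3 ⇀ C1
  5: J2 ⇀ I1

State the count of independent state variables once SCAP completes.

2  (C1, I1 all integral)

b3 stroke→J1  (source Se1 imposes e)
b0 stroke→TF1  (common-e at J1 fixed by 3)
b1 stroke→J2  (TF1 one-in-one-out from 0)
b4 stroke→J3  (C1 outputs effort q/C1)
b2 stroke→J2  (only one flow-in slot at J3)
b5 stroke→I1  (J2 needs exactly one f-in)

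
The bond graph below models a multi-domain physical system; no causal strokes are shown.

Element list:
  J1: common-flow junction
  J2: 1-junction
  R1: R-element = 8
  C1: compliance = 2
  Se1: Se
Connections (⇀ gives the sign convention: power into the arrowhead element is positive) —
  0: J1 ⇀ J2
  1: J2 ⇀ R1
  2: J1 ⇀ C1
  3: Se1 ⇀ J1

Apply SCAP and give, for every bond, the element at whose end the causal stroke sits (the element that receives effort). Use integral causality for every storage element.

#0 →J2
#1 →R1
#2 →J1
#3 →J1

bond 3 stroke at J1  (source Se1 imposes e)
bond 2 stroke at J1  (prefer integral on C1)
bond 0 stroke at J2  (J1 needs exactly one f-in)
bond 1 stroke at R1  (closing 1-jn rule on J2)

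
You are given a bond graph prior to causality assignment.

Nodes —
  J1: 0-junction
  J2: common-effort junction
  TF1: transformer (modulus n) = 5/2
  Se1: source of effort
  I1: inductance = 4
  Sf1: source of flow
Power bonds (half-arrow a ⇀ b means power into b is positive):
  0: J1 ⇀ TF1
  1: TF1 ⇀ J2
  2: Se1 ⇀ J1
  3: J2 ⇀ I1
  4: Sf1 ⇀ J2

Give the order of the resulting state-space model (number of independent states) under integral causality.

#2 stroke at J1  (Se1: effort source, stroke at far end)
#4 stroke at Sf1  (source Sf1 imposes f)
#0 stroke at TF1  (common-e at J1 fixed by 2)
#1 stroke at J2  (TF1: transformer flips bond 0)
#3 stroke at I1  (common-e at J2 fixed by 1)

1  (I1 all integral)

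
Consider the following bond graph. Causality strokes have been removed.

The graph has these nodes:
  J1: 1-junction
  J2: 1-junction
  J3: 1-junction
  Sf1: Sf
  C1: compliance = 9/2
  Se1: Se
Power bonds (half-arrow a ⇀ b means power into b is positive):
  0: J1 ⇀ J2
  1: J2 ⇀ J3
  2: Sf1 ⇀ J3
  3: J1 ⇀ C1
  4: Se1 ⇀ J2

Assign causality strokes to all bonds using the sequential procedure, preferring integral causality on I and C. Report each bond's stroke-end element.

β2 stroke→Sf1  (source Sf1 imposes f)
β4 stroke→J2  (Se1 (Se) sets effort on bond)
β1 stroke→J3  (J3: bond 2 brought flow, rest push out)
β0 stroke→J2  (1-jn J2 has f-setter on 1)
β3 stroke→J1  (J1: bond 0 brought flow, rest push out)

#0 →J2
#1 →J3
#2 →Sf1
#3 →J1
#4 →J2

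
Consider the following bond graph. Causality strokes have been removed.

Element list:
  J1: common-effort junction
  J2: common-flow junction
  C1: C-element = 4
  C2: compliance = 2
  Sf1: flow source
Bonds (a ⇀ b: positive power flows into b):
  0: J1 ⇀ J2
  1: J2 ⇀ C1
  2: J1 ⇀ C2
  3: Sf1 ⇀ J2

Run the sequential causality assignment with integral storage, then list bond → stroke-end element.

β3 stroke at Sf1  (source Sf1 imposes f)
β0 stroke at J2  (J2: bond 3 brought flow, rest push out)
β1 stroke at J2  (J2 flow already set via bond 3)
β2 stroke at J1  (only one effort-in slot at J1)

b0 stroke→J2
b1 stroke→J2
b2 stroke→J1
b3 stroke→Sf1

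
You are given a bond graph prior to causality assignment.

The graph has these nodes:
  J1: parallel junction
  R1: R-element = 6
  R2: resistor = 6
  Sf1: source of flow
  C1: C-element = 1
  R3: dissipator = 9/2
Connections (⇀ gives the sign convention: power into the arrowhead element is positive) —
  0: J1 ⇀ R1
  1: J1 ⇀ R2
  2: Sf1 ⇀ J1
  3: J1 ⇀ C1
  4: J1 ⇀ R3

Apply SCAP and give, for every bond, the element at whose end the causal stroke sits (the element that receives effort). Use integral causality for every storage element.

b2 |Sf1  (source Sf1 imposes f)
b3 |J1  (C1 integral (e out))
b0 |R1  (common-e at J1 fixed by 3)
b1 |R2  (common-e at J1 fixed by 3)
b4 |R3  (J1 effort already set via bond 3)

#0 stroke at R1
#1 stroke at R2
#2 stroke at Sf1
#3 stroke at J1
#4 stroke at R3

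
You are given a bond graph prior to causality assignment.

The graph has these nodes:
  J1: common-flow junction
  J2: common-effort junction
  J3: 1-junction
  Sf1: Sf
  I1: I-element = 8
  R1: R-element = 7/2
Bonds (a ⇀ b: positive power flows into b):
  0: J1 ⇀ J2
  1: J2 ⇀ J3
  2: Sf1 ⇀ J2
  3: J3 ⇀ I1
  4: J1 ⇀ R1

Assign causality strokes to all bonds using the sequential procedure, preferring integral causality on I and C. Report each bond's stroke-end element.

bond 0 stroke at J2
bond 1 stroke at J3
bond 2 stroke at Sf1
bond 3 stroke at I1
bond 4 stroke at J1

β2 stroke at Sf1  (Sf1: flow source, stroke at near end)
β3 stroke at I1  (I1: I, integral causality)
β1 stroke at J3  (1-jn J3 has f-setter on 3)
β0 stroke at J2  (closing 0-jn rule on J2)
β4 stroke at J1  (J1: bond 0 brought flow, rest push out)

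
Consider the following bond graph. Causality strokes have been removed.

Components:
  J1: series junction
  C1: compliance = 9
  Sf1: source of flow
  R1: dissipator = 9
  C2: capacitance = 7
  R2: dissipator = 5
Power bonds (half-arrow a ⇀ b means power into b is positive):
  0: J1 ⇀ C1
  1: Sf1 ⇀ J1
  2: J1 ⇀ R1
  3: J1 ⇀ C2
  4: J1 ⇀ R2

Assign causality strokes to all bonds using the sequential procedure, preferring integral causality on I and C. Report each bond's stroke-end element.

β1 →Sf1  (Sf1: flow source, stroke at near end)
β0 →J1  (1-jn J1 has f-setter on 1)
β2 →J1  (J1 flow already set via bond 1)
β3 →J1  (J1: bond 1 brought flow, rest push out)
β4 →J1  (J1: bond 1 brought flow, rest push out)

bond 0 stroke at J1
bond 1 stroke at Sf1
bond 2 stroke at J1
bond 3 stroke at J1
bond 4 stroke at J1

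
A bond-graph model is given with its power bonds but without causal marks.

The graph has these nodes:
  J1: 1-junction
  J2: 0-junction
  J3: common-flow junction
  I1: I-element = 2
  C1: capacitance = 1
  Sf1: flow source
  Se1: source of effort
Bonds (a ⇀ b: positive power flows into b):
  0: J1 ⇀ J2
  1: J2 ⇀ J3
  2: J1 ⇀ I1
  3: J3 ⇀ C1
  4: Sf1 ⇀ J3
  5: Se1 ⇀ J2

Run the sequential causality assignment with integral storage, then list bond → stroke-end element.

β0 →J1
β1 →J3
β2 →I1
β3 →J3
β4 →Sf1
β5 →J2

β4 stroke→Sf1  (source Sf1 imposes f)
β5 stroke→J2  (Se1 fixes effort; stroke away)
β0 stroke→J1  (J2: bond 5 brought effort, rest push out)
β1 stroke→J3  (J2 effort already set via bond 5)
β3 stroke→J3  (1-jn J3 has f-setter on 4)
β2 stroke→I1  (J1 needs exactly one f-in)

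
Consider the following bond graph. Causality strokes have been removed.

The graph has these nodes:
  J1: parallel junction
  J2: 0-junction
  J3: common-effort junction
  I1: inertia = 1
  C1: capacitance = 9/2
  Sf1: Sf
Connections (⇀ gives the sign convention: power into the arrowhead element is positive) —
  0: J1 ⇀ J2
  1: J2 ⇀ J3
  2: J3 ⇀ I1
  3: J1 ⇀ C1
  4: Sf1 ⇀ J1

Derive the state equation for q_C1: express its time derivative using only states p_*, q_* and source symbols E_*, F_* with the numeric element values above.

dq_C1/dt = F_Sf1 - p_I1

β4 stroke→Sf1  (Sf1 (Sf) sets flow on bond)
β2 stroke→I1  (I1 integral (f out))
β1 stroke→J3  (J3: last free bond brings effort in)
β0 stroke→J2  (only one effort-in slot at J2)
β3 stroke→J1  (J1 needs exactly one e-in)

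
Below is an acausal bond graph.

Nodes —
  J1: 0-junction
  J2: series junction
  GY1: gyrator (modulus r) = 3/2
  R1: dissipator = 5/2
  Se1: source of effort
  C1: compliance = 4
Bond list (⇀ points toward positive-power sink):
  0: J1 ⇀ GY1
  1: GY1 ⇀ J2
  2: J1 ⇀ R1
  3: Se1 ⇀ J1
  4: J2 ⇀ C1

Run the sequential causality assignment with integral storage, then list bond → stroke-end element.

bond 0 stroke→GY1
bond 1 stroke→GY1
bond 2 stroke→R1
bond 3 stroke→J1
bond 4 stroke→J2

bond 3 →J1  (Se1 (Se) sets effort on bond)
bond 0 →GY1  (J1: bond 3 brought effort, rest push out)
bond 2 →R1  (J1 effort already set via bond 3)
bond 1 →GY1  (through GY1, causality inverts; strokes same side of GY1)
bond 4 →J2  (common-f at J2 fixed by 1)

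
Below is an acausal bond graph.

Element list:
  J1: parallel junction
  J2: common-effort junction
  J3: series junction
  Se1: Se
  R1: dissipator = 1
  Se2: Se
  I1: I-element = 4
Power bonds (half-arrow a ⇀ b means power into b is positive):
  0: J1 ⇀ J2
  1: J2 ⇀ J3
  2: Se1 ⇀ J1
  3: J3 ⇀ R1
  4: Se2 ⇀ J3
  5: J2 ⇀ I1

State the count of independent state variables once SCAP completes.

#2 →J1  (Se1: effort source, stroke at far end)
#4 →J3  (source Se2 imposes e)
#0 →J2  (0-jn J1 has e-setter on 2)
#1 →J3  (J2 effort already set via bond 0)
#5 →I1  (J2: bond 0 brought effort, rest push out)
#3 →R1  (J3 needs exactly one f-in)

1  (I1 all integral)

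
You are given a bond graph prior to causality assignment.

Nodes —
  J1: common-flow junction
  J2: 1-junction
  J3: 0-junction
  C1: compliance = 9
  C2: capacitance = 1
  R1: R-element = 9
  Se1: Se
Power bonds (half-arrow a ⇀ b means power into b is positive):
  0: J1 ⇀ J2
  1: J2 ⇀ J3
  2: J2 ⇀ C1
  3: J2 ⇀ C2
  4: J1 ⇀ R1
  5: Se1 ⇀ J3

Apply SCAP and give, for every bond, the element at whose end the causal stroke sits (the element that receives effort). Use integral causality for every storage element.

#5 stroke at J3  (source Se1 imposes e)
#1 stroke at J2  (common-e at J3 fixed by 5)
#2 stroke at J2  (C1 integral (e out))
#3 stroke at J2  (prefer integral on C2)
#0 stroke at J1  (only one flow-in slot at J2)
#4 stroke at R1  (J1: last free bond brings flow in)

β0 stroke→J1
β1 stroke→J2
β2 stroke→J2
β3 stroke→J2
β4 stroke→R1
β5 stroke→J3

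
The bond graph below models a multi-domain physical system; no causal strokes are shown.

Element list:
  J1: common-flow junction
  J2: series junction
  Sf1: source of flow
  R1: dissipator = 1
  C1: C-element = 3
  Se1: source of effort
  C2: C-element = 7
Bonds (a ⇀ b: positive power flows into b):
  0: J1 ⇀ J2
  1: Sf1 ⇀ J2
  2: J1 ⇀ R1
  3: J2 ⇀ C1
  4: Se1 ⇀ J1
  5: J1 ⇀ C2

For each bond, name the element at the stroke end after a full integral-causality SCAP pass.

bond 1 stroke at Sf1  (source Sf1 imposes f)
bond 4 stroke at J1  (Se1 (Se) sets effort on bond)
bond 0 stroke at J2  (common-f at J2 fixed by 1)
bond 3 stroke at J2  (1-jn J2 has f-setter on 1)
bond 2 stroke at J1  (J1 flow already set via bond 0)
bond 5 stroke at J1  (J1 flow already set via bond 0)

bond 0 →J2
bond 1 →Sf1
bond 2 →J1
bond 3 →J2
bond 4 →J1
bond 5 →J1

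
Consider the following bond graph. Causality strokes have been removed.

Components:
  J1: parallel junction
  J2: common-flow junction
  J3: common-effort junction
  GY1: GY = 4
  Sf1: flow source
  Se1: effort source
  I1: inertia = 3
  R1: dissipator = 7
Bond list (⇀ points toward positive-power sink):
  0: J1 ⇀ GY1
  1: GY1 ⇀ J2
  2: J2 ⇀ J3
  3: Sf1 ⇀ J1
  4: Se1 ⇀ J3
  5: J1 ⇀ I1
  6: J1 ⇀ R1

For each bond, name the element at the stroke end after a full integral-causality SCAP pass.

bond 3 |Sf1  (Sf1 (Sf) sets flow on bond)
bond 4 |J3  (source Se1 imposes e)
bond 2 |J2  (common-e at J3 fixed by 4)
bond 1 |GY1  (J2: last free bond brings flow in)
bond 0 |GY1  (through GY1, causality inverts; strokes same side of GY1)
bond 5 |I1  (prefer integral on I1)
bond 6 |J1  (closing 0-jn rule on J1)

b0 stroke→GY1
b1 stroke→GY1
b2 stroke→J2
b3 stroke→Sf1
b4 stroke→J3
b5 stroke→I1
b6 stroke→J1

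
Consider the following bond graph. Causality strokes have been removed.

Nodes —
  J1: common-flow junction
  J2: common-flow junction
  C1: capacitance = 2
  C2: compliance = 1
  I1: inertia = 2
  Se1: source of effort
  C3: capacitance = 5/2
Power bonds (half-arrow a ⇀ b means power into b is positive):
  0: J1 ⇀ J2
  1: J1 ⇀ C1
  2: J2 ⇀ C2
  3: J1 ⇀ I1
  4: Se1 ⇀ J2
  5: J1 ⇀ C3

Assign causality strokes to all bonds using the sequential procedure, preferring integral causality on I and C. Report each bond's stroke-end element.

bond 4 →J2  (source Se1 imposes e)
bond 1 →J1  (prefer integral on C1)
bond 2 →J2  (prefer integral on C2)
bond 0 →J1  (closing 1-jn rule on J2)
bond 3 →I1  (I1 integral (f out))
bond 5 →J1  (1-jn J1 has f-setter on 3)

b0 |J1
b1 |J1
b2 |J2
b3 |I1
b4 |J2
b5 |J1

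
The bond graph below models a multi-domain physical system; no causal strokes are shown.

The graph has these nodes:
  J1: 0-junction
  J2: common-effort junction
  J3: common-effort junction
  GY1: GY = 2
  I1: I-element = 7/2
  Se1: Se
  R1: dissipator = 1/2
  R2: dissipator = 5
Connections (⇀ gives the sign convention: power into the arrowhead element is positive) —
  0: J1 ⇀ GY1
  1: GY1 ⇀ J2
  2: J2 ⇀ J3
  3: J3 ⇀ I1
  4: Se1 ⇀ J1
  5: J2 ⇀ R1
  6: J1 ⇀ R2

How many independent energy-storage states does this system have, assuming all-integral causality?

1  (I1 all integral)

b4 →J1  (source Se1 imposes e)
b0 →GY1  (0-jn J1 has e-setter on 4)
b6 →R2  (J1: bond 4 brought effort, rest push out)
b1 →GY1  (GY GY1: same side as bond 0)
b3 →I1  (I1 integral (f out))
b2 →J3  (J3: last free bond brings effort in)
b5 →J2  (J2: last free bond brings effort in)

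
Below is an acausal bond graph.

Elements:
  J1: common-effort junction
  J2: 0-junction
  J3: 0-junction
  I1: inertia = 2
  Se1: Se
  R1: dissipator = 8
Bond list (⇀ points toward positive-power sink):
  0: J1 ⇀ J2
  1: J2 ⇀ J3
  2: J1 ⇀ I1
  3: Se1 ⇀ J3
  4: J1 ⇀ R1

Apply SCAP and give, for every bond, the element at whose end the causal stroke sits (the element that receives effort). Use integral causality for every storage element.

b3 →J3  (Se1: effort source, stroke at far end)
b1 →J2  (J3 effort already set via bond 3)
b0 →J1  (common-e at J2 fixed by 1)
b2 →I1  (common-e at J1 fixed by 0)
b4 →R1  (0-jn J1 has e-setter on 0)

β0 stroke at J1
β1 stroke at J2
β2 stroke at I1
β3 stroke at J3
β4 stroke at R1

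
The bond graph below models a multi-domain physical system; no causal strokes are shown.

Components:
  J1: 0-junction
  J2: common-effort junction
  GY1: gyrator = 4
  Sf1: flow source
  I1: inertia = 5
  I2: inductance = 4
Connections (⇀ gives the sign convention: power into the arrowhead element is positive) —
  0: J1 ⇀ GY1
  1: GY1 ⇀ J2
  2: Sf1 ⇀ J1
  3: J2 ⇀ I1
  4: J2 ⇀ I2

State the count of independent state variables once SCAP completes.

2  (I1, I2 all integral)

bond 2 stroke at Sf1  (Sf1: flow source, stroke at near end)
bond 0 stroke at J1  (J1: last free bond brings effort in)
bond 1 stroke at J2  (GY1 both-in/both-out from 0)
bond 3 stroke at I1  (0-jn J2 has e-setter on 1)
bond 4 stroke at I2  (J2: bond 1 brought effort, rest push out)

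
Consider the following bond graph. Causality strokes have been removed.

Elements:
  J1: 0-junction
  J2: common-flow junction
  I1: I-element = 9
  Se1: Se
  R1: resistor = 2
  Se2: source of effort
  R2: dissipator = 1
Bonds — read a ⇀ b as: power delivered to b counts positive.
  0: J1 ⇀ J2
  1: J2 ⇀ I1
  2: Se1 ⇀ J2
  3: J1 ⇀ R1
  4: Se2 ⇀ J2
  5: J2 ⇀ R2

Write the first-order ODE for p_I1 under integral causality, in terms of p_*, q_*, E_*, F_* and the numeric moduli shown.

dp_I1/dt = E_Se1 + E_Se2 - p_I1/3

bond 2 stroke at J2  (Se1 (Se) sets effort on bond)
bond 4 stroke at J2  (Se2: effort source, stroke at far end)
bond 1 stroke at I1  (I1 outputs flow p/I1)
bond 0 stroke at J2  (J2 flow already set via bond 1)
bond 5 stroke at J2  (common-f at J2 fixed by 1)
bond 3 stroke at J1  (J1 needs exactly one e-in)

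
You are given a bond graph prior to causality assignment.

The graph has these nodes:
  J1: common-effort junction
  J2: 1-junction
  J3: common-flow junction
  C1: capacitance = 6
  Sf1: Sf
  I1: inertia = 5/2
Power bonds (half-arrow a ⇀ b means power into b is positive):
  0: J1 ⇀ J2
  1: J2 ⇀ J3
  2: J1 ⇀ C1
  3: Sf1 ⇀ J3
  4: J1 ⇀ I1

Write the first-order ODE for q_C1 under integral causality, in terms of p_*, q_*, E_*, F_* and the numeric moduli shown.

β3 |Sf1  (Sf1 (Sf) sets flow on bond)
β1 |J3  (J3: bond 3 brought flow, rest push out)
β0 |J2  (J2: bond 1 brought flow, rest push out)
β2 |J1  (C1 outputs effort q/C1)
β4 |I1  (J1: bond 2 brought effort, rest push out)

dq_C1/dt = -F_Sf1 - 2*p_I1/5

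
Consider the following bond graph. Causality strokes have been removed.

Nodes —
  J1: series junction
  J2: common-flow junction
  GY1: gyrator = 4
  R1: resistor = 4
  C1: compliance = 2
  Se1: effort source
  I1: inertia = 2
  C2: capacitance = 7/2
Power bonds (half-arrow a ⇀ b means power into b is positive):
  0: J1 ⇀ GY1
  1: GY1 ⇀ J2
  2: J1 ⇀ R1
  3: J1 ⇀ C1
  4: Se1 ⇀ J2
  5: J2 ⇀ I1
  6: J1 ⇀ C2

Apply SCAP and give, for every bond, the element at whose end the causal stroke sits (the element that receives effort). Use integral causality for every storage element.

b4 stroke→J2  (Se1 (Se) sets effort on bond)
b3 stroke→J1  (C1: C, integral causality)
b5 stroke→I1  (I1 integral (f out))
b1 stroke→J2  (1-jn J2 has f-setter on 5)
b0 stroke→J1  (GY1: gyrator matches bond 1)
b6 stroke→J1  (C2 integral (e out))
b2 stroke→R1  (only one flow-in slot at J1)

#0 |J1
#1 |J2
#2 |R1
#3 |J1
#4 |J2
#5 |I1
#6 |J1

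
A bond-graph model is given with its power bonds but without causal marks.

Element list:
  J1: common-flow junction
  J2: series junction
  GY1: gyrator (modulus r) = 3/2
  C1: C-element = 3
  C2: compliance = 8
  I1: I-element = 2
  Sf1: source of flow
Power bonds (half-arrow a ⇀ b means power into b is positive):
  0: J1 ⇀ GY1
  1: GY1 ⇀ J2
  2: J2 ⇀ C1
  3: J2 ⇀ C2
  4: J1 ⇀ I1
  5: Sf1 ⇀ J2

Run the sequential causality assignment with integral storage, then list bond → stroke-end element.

#0 stroke at J1
#1 stroke at J2
#2 stroke at J2
#3 stroke at J2
#4 stroke at I1
#5 stroke at Sf1

b5 stroke→Sf1  (Sf1: flow source, stroke at near end)
b1 stroke→J2  (J2 flow already set via bond 5)
b2 stroke→J2  (1-jn J2 has f-setter on 5)
b3 stroke→J2  (J2 flow already set via bond 5)
b0 stroke→J1  (GY GY1: same side as bond 1)
b4 stroke→I1  (closing 1-jn rule on J1)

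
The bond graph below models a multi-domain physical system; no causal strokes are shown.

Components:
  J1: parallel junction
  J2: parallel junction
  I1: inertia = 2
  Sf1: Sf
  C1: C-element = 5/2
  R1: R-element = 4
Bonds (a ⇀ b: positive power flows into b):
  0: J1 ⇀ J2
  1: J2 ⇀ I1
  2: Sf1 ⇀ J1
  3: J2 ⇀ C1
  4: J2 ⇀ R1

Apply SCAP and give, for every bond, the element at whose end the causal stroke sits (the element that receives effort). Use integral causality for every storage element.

b0 stroke at J1
b1 stroke at I1
b2 stroke at Sf1
b3 stroke at J2
b4 stroke at R1

bond 2 stroke at Sf1  (Sf1 (Sf) sets flow on bond)
bond 0 stroke at J1  (J1 needs exactly one e-in)
bond 1 stroke at I1  (prefer integral on I1)
bond 3 stroke at J2  (C1: C, integral causality)
bond 4 stroke at R1  (0-jn J2 has e-setter on 3)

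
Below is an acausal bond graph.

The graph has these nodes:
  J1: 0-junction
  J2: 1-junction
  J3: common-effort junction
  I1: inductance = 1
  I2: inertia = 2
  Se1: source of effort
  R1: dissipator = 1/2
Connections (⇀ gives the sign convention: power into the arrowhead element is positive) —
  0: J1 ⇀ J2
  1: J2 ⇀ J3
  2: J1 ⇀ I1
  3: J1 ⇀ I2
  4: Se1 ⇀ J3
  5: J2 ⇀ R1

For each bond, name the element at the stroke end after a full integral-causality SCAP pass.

β4 stroke at J3  (Se1 fixes effort; stroke away)
β1 stroke at J2  (0-jn J3 has e-setter on 4)
β2 stroke at I1  (prefer integral on I1)
β3 stroke at I2  (I2 outputs flow p/I2)
β0 stroke at J1  (J1: last free bond brings effort in)
β5 stroke at J2  (common-f at J2 fixed by 0)

bond 0 →J1
bond 1 →J2
bond 2 →I1
bond 3 →I2
bond 4 →J3
bond 5 →J2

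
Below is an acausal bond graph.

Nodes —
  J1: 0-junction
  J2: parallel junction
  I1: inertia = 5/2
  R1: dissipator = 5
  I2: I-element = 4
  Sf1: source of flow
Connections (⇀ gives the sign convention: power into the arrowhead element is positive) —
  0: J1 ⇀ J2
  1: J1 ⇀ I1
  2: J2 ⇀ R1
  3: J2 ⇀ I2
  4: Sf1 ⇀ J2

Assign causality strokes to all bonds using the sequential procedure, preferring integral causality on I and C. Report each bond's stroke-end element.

bond 4 |Sf1  (Sf1: flow source, stroke at near end)
bond 1 |I1  (I1 outputs flow p/I1)
bond 0 |J1  (closing 0-jn rule on J1)
bond 3 |I2  (I2 integral (f out))
bond 2 |J2  (only one effort-in slot at J2)

β0 stroke at J1
β1 stroke at I1
β2 stroke at J2
β3 stroke at I2
β4 stroke at Sf1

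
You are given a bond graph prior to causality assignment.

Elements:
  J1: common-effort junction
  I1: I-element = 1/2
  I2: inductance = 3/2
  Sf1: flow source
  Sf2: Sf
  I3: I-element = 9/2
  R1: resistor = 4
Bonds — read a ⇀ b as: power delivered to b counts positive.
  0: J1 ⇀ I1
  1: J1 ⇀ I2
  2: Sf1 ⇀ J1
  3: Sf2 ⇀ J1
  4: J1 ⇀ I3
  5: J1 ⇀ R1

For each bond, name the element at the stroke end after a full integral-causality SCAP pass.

#2 stroke→Sf1  (Sf1: flow source, stroke at near end)
#3 stroke→Sf2  (Sf2: flow source, stroke at near end)
#0 stroke→I1  (prefer integral on I1)
#1 stroke→I2  (prefer integral on I2)
#4 stroke→I3  (I3 integral (f out))
#5 stroke→J1  (only one effort-in slot at J1)

#0 stroke→I1
#1 stroke→I2
#2 stroke→Sf1
#3 stroke→Sf2
#4 stroke→I3
#5 stroke→J1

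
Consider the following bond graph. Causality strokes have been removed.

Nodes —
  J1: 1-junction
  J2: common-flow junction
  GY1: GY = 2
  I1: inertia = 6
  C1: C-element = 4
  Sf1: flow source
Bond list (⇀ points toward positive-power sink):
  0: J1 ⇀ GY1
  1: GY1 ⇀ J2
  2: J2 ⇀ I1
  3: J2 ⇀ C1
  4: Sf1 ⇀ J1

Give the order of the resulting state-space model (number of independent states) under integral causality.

2  (C1, I1 all integral)

b4 |Sf1  (Sf1 (Sf) sets flow on bond)
b0 |J1  (J1 flow already set via bond 4)
b1 |J2  (through GY1, causality inverts; strokes same side of GY1)
b2 |I1  (I1 outputs flow p/I1)
b3 |J2  (J2: bond 2 brought flow, rest push out)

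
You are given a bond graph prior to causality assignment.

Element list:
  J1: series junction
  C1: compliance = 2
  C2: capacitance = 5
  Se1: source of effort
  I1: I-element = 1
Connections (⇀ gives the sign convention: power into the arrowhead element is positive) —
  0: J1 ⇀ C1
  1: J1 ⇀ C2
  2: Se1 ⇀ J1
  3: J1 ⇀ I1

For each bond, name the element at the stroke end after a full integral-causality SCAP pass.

b2 |J1  (Se1 fixes effort; stroke away)
b0 |J1  (prefer integral on C1)
b1 |J1  (C2: C, integral causality)
b3 |I1  (closing 1-jn rule on J1)

bond 0 |J1
bond 1 |J1
bond 2 |J1
bond 3 |I1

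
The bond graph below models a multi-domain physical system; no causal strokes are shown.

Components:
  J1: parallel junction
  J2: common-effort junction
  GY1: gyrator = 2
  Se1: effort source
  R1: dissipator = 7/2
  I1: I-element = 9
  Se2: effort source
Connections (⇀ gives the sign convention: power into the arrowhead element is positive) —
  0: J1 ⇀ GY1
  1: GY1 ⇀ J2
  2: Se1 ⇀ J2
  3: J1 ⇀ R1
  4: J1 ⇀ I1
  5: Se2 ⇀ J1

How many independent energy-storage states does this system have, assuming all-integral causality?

1  (I1 all integral)

#2 |J2  (Se1 (Se) sets effort on bond)
#5 |J1  (source Se2 imposes e)
#0 |GY1  (J1: bond 5 brought effort, rest push out)
#3 |R1  (common-e at J1 fixed by 5)
#4 |I1  (J1: bond 5 brought effort, rest push out)
#1 |GY1  (common-e at J2 fixed by 2)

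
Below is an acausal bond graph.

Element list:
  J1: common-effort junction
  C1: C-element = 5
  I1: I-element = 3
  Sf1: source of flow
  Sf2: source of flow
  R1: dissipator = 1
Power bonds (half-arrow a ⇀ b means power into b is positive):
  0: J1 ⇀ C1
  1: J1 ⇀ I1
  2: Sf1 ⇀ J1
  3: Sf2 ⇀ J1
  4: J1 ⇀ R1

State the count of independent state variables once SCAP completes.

2  (C1, I1 all integral)

β2 →Sf1  (Sf1 fixes flow; stroke at Sf1)
β3 →Sf2  (Sf2 (Sf) sets flow on bond)
β0 →J1  (C1: C, integral causality)
β1 →I1  (common-e at J1 fixed by 0)
β4 →R1  (J1 effort already set via bond 0)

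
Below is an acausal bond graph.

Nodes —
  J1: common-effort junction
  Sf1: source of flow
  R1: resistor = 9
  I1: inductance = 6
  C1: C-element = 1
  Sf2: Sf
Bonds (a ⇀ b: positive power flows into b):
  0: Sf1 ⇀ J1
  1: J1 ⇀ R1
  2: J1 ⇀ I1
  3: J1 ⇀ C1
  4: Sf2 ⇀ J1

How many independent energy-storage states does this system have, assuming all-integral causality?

bond 0 |Sf1  (Sf1: flow source, stroke at near end)
bond 4 |Sf2  (Sf2 (Sf) sets flow on bond)
bond 2 |I1  (prefer integral on I1)
bond 3 |J1  (prefer integral on C1)
bond 1 |R1  (0-jn J1 has e-setter on 3)

2  (C1, I1 all integral)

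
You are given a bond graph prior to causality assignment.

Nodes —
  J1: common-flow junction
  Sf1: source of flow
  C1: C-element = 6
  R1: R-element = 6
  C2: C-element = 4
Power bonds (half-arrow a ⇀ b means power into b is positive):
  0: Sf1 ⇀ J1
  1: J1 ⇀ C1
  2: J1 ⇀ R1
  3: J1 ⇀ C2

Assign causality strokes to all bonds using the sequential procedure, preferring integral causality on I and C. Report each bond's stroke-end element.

β0 stroke at Sf1  (source Sf1 imposes f)
β1 stroke at J1  (J1 flow already set via bond 0)
β2 stroke at J1  (J1: bond 0 brought flow, rest push out)
β3 stroke at J1  (common-f at J1 fixed by 0)

β0 stroke→Sf1
β1 stroke→J1
β2 stroke→J1
β3 stroke→J1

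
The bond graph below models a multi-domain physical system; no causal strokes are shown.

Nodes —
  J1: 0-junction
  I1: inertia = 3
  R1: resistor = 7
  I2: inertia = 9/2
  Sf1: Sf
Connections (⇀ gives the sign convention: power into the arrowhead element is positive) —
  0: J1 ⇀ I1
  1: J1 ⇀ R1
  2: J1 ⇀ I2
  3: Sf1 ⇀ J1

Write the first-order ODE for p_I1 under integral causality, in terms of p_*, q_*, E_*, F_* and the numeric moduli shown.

#3 →Sf1  (Sf1: flow source, stroke at near end)
#0 →I1  (I1: I, integral causality)
#2 →I2  (I2 outputs flow p/I2)
#1 →J1  (J1: last free bond brings effort in)

dp_I1/dt = 7*F_Sf1 - 7*p_I1/3 - 14*p_I2/9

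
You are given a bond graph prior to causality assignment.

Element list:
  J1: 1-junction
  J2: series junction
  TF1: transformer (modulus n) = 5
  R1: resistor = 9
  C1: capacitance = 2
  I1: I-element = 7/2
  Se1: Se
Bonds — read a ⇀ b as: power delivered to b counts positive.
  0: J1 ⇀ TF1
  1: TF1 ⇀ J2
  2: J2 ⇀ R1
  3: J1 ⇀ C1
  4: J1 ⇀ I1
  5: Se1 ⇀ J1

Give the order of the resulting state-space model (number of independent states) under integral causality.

2  (C1, I1 all integral)

bond 5 →J1  (source Se1 imposes e)
bond 3 →J1  (C1 integral (e out))
bond 4 →I1  (I1 outputs flow p/I1)
bond 0 →J1  (J1: bond 4 brought flow, rest push out)
bond 1 →TF1  (TF1 one-in-one-out from 0)
bond 2 →J2  (1-jn J2 has f-setter on 1)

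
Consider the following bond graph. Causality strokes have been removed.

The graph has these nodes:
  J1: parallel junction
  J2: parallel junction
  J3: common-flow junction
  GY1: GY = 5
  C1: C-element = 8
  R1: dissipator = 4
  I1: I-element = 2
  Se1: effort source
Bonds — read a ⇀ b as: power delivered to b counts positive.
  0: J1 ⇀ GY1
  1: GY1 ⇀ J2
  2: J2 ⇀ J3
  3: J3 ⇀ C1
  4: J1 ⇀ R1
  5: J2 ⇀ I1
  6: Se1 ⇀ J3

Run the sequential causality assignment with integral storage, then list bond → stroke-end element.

β0 stroke at GY1
β1 stroke at GY1
β2 stroke at J2
β3 stroke at J3
β4 stroke at J1
β5 stroke at I1
β6 stroke at J3

b6 stroke at J3  (Se1: effort source, stroke at far end)
b3 stroke at J3  (C1: C, integral causality)
b2 stroke at J2  (J3 needs exactly one f-in)
b1 stroke at GY1  (common-e at J2 fixed by 2)
b5 stroke at I1  (0-jn J2 has e-setter on 2)
b0 stroke at GY1  (GY1: gyrator matches bond 1)
b4 stroke at J1  (J1 needs exactly one e-in)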